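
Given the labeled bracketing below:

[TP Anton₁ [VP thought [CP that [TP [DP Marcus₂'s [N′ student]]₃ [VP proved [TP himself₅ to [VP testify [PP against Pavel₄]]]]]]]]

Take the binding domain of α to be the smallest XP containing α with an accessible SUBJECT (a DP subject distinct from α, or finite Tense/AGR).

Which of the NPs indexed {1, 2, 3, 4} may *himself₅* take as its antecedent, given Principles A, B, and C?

*himself* is an anaphor, so Principle A applies: it must be bound in its binding domain.
Binding domain of *himself₅*: the embedded TP, whose subject is [Marcus₂'s student]₃.
*Anton₁* c-commands the anaphor but is outside its binding domain → cannot satisfy Principle A.
*Marcus₂* does not c-command the anaphor → cannot bind it.
*[Marcus₂'s student]₃* c-commands the anaphor within its binding domain → licit binder.
*Pavel₄* does not c-command the anaphor → cannot bind it.

{3}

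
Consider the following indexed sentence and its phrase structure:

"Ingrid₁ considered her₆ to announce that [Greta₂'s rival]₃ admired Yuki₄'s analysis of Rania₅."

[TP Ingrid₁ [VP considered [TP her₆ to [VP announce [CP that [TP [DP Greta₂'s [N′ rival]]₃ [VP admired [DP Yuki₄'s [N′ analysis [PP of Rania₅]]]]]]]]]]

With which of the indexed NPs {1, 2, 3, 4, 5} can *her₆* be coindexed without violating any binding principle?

none

*her* is a pronoun, so Principle B applies: it must be free in its binding domain.
Binding domain of *her₆*: the matrix TP, whose subject is Ingrid₁.
*Ingrid₁* c-commands the pronoun within its binding domain → coindexation would violate Principle B.
*Greta₂*: the pronoun c-commands this R-expression → coindexation would violate Principle C on *Greta₂*.
*[Greta₂'s rival]₃*: the pronoun c-commands this R-expression → coindexation would violate Principle C on *[Greta₂'s rival]₃*.
*Yuki₄*: the pronoun c-commands this R-expression → coindexation would violate Principle C on *Yuki₄*.
*Rania₅*: the pronoun c-commands this R-expression → coindexation would violate Principle C on *Rania₅*.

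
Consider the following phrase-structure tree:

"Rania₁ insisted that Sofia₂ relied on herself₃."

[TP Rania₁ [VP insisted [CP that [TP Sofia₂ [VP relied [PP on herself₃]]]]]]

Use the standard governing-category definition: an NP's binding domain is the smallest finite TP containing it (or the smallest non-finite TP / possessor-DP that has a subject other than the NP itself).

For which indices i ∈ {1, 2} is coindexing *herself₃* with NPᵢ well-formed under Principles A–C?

{2}

*herself* is an anaphor, so Principle A applies: it must be bound in its binding domain.
Binding domain of *herself₃*: the embedded TP, whose subject is Sofia₂.
*Rania₁* c-commands the anaphor but is outside its binding domain → cannot satisfy Principle A.
*Sofia₂* c-commands the anaphor within its binding domain → licit binder.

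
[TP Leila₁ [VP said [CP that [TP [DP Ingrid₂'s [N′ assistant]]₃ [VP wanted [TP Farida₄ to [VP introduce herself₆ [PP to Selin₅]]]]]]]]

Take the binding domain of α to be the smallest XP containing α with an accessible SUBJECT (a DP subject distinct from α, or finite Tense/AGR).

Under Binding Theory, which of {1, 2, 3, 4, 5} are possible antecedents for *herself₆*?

{4}

*herself* is an anaphor, so Principle A applies: it must be bound in its binding domain.
Binding domain of *herself₆*: the embedded TP, whose subject is Farida₄.
*Leila₁* c-commands the anaphor but is outside its binding domain → cannot satisfy Principle A.
*Ingrid₂* does not c-command the anaphor → cannot bind it.
*[Ingrid₂'s assistant]₃* c-commands the anaphor but is outside its binding domain → cannot satisfy Principle A.
*Farida₄* c-commands the anaphor within its binding domain → licit binder.
*Selin₅* does not c-command the anaphor → cannot bind it.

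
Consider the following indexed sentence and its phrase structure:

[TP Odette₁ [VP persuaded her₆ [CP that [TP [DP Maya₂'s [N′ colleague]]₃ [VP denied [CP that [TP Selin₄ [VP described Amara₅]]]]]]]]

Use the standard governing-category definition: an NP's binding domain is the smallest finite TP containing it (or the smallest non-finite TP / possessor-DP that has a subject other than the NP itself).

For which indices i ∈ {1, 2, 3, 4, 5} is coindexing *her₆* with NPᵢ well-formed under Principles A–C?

none

*her* is a pronoun, so Principle B applies: it must be free in its binding domain.
Binding domain of *her₆*: the matrix TP, whose subject is Odette₁.
*Odette₁* c-commands the pronoun within its binding domain → coindexation would violate Principle B.
*Maya₂*: the pronoun c-commands this R-expression → coindexation would violate Principle C on *Maya₂*.
*[Maya₂'s colleague]₃*: the pronoun c-commands this R-expression → coindexation would violate Principle C on *[Maya₂'s colleague]₃*.
*Selin₄*: the pronoun c-commands this R-expression → coindexation would violate Principle C on *Selin₄*.
*Amara₅*: the pronoun c-commands this R-expression → coindexation would violate Principle C on *Amara₅*.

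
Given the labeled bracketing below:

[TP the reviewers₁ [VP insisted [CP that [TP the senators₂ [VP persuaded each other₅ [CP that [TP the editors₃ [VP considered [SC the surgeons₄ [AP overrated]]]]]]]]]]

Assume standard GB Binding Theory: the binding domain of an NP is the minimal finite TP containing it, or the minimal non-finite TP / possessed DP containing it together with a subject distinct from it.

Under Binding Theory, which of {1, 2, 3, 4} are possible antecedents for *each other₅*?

{2}

*each other* is an anaphor, so Principle A applies: it must be bound in its binding domain.
Binding domain of *each other₅*: the embedded TP, whose subject is the senators₂.
*the reviewers₁* c-commands the anaphor but is outside its binding domain → cannot satisfy Principle A.
*the senators₂* c-commands the anaphor within its binding domain → licit binder.
*the editors₃* does not c-command the anaphor → cannot bind it.
*the surgeons₄* does not c-command the anaphor → cannot bind it.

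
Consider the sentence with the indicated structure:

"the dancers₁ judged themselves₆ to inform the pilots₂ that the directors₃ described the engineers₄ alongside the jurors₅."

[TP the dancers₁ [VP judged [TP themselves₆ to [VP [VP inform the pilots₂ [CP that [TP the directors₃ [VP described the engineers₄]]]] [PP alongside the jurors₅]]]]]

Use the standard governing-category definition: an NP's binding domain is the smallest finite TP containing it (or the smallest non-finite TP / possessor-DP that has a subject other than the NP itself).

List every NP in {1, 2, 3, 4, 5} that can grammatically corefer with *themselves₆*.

{1}

*themselves* is an anaphor, so Principle A applies: it must be bound in its binding domain.
Binding domain of *themselves₆*: the matrix TP, whose subject is the dancers₁.
*the dancers₁* c-commands the anaphor within its binding domain → licit binder.
*the pilots₂* does not c-command the anaphor → cannot bind it.
*the directors₃* does not c-command the anaphor → cannot bind it.
*the engineers₄* does not c-command the anaphor → cannot bind it.
*the jurors₅* does not c-command the anaphor → cannot bind it.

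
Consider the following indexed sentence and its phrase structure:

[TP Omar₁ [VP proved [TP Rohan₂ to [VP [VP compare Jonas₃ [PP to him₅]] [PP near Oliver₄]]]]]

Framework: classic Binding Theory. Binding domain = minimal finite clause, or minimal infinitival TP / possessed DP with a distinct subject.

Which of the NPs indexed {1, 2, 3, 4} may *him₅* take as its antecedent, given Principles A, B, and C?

*him* is a pronoun, so Principle B applies: it must be free in its binding domain.
Binding domain of *him₅*: the embedded TP, whose subject is Rohan₂.
*Omar₁* c-commands the pronoun but from outside its binding domain, and is not c-commanded by it → coindexation permitted.
*Rohan₂* c-commands the pronoun within its binding domain → coindexation would violate Principle B.
*Jonas₃* c-commands the pronoun within its binding domain → coindexation would violate Principle B.
*Oliver₄* and the pronoun do not c-command one another → neither Principle B nor Principle C is at stake; coindexation permitted.

{1, 4}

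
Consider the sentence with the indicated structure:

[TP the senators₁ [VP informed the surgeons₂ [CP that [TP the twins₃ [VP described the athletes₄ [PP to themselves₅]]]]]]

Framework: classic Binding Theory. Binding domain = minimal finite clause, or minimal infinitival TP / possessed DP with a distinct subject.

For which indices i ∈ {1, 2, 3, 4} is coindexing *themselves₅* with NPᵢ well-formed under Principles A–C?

{3, 4}

*themselves* is an anaphor, so Principle A applies: it must be bound in its binding domain.
Binding domain of *themselves₅*: the embedded TP, whose subject is the twins₃.
*the senators₁* c-commands the anaphor but is outside its binding domain → cannot satisfy Principle A.
*the surgeons₂* c-commands the anaphor but is outside its binding domain → cannot satisfy Principle A.
*the twins₃* c-commands the anaphor within its binding domain → licit binder.
*the athletes₄* c-commands the anaphor within its binding domain → licit binder.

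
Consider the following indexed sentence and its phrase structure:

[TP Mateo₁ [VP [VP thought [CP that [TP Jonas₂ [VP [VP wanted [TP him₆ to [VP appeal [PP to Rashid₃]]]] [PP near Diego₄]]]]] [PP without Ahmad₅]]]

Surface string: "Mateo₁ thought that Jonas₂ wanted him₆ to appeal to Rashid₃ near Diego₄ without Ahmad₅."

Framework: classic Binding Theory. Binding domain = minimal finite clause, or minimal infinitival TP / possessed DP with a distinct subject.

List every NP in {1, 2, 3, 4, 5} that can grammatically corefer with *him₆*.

*him* is a pronoun, so Principle B applies: it must be free in its binding domain.
Binding domain of *him₆*: the embedded TP, whose subject is Jonas₂.
*Mateo₁* c-commands the pronoun but from outside its binding domain, and is not c-commanded by it → coindexation permitted.
*Jonas₂* c-commands the pronoun within its binding domain → coindexation would violate Principle B.
*Rashid₃*: the pronoun c-commands this R-expression → coindexation would violate Principle C on *Rashid₃*.
*Diego₄* and the pronoun do not c-command one another → neither Principle B nor Principle C is at stake; coindexation permitted.
*Ahmad₅* and the pronoun do not c-command one another → neither Principle B nor Principle C is at stake; coindexation permitted.

{1, 4, 5}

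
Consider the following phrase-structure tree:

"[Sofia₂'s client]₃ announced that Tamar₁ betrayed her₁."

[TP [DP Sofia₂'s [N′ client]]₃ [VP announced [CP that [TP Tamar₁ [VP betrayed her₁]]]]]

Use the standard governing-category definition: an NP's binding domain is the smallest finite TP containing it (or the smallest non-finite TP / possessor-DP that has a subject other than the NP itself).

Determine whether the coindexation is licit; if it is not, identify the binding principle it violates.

Principle B

The two coindexed NPs are *Tamar₁* and *her₁*.
*her₁* is a pronoun. Its binding domain is the embedded TP, whose subject is Tamar₁.
*Tamar₁* c-commands it within that domain and carries the same index.
The pronoun is locally bound → Principle B violation.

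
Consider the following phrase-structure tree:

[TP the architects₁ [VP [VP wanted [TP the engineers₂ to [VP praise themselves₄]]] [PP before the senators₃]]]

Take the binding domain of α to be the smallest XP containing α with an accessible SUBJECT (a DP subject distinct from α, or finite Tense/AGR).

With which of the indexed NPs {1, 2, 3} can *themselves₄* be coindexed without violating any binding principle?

{2}

*themselves* is an anaphor, so Principle A applies: it must be bound in its binding domain.
Binding domain of *themselves₄*: the embedded TP, whose subject is the engineers₂.
*the architects₁* c-commands the anaphor but is outside its binding domain → cannot satisfy Principle A.
*the engineers₂* c-commands the anaphor within its binding domain → licit binder.
*the senators₃* does not c-command the anaphor → cannot bind it.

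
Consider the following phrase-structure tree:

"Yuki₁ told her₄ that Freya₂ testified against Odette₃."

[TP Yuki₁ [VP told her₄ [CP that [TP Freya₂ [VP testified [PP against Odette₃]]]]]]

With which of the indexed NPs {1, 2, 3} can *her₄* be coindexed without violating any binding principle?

*her* is a pronoun, so Principle B applies: it must be free in its binding domain.
Binding domain of *her₄*: the matrix TP, whose subject is Yuki₁.
*Yuki₁* c-commands the pronoun within its binding domain → coindexation would violate Principle B.
*Freya₂*: the pronoun c-commands this R-expression → coindexation would violate Principle C on *Freya₂*.
*Odette₃*: the pronoun c-commands this R-expression → coindexation would violate Principle C on *Odette₃*.

none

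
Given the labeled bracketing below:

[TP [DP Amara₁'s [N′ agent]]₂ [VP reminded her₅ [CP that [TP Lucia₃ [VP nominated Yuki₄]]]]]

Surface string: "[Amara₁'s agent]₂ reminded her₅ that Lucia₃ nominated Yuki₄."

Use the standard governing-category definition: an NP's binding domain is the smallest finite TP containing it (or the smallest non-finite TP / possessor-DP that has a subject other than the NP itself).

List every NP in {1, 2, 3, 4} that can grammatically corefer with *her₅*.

*her* is a pronoun, so Principle B applies: it must be free in its binding domain.
Binding domain of *her₅*: the matrix TP, whose subject is [Amara₁'s agent]₂.
*Amara₁* and the pronoun do not c-command one another → neither Principle B nor Principle C is at stake; coindexation permitted.
*[Amara₁'s agent]₂* c-commands the pronoun within its binding domain → coindexation would violate Principle B.
*Lucia₃*: the pronoun c-commands this R-expression → coindexation would violate Principle C on *Lucia₃*.
*Yuki₄*: the pronoun c-commands this R-expression → coindexation would violate Principle C on *Yuki₄*.

{1}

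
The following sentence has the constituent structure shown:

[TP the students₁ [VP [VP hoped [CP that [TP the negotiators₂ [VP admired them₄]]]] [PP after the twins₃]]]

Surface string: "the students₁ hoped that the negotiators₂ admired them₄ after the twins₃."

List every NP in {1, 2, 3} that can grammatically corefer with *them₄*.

*them* is a pronoun, so Principle B applies: it must be free in its binding domain.
Binding domain of *them₄*: the embedded TP, whose subject is the negotiators₂.
*the students₁* c-commands the pronoun but from outside its binding domain, and is not c-commanded by it → coindexation permitted.
*the negotiators₂* c-commands the pronoun within its binding domain → coindexation would violate Principle B.
*the twins₃* and the pronoun do not c-command one another → neither Principle B nor Principle C is at stake; coindexation permitted.

{1, 3}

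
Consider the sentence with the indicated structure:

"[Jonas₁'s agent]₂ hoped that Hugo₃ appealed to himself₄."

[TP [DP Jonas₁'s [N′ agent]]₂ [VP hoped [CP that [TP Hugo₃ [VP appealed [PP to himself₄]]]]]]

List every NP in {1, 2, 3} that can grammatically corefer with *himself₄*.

{3}

*himself* is an anaphor, so Principle A applies: it must be bound in its binding domain.
Binding domain of *himself₄*: the embedded TP, whose subject is Hugo₃.
*Jonas₁* does not c-command the anaphor → cannot bind it.
*[Jonas₁'s agent]₂* c-commands the anaphor but is outside its binding domain → cannot satisfy Principle A.
*Hugo₃* c-commands the anaphor within its binding domain → licit binder.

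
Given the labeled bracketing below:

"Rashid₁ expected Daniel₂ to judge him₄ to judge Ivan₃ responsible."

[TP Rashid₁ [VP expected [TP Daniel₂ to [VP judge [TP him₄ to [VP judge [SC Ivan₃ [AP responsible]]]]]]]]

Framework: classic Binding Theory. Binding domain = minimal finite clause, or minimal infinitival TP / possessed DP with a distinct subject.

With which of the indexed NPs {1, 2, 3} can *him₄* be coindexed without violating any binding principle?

*him* is a pronoun, so Principle B applies: it must be free in its binding domain.
Binding domain of *him₄*: the embedded TP, whose subject is Daniel₂.
*Rashid₁* c-commands the pronoun but from outside its binding domain, and is not c-commanded by it → coindexation permitted.
*Daniel₂* c-commands the pronoun within its binding domain → coindexation would violate Principle B.
*Ivan₃*: the pronoun c-commands this R-expression → coindexation would violate Principle C on *Ivan₃*.

{1}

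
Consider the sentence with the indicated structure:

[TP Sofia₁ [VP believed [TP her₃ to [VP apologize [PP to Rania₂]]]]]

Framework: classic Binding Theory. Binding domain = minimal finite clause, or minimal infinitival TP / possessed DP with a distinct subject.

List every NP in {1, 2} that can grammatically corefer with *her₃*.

none

*her* is a pronoun, so Principle B applies: it must be free in its binding domain.
Binding domain of *her₃*: the matrix TP, whose subject is Sofia₁.
*Sofia₁* c-commands the pronoun within its binding domain → coindexation would violate Principle B.
*Rania₂*: the pronoun c-commands this R-expression → coindexation would violate Principle C on *Rania₂*.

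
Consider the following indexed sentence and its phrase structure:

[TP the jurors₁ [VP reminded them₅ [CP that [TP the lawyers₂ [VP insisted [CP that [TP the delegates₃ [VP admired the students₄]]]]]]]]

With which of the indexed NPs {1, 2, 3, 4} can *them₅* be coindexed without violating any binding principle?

none

*them* is a pronoun, so Principle B applies: it must be free in its binding domain.
Binding domain of *them₅*: the matrix TP, whose subject is the jurors₁.
*the jurors₁* c-commands the pronoun within its binding domain → coindexation would violate Principle B.
*the lawyers₂*: the pronoun c-commands this R-expression → coindexation would violate Principle C on *the lawyers₂*.
*the delegates₃*: the pronoun c-commands this R-expression → coindexation would violate Principle C on *the delegates₃*.
*the students₄*: the pronoun c-commands this R-expression → coindexation would violate Principle C on *the students₄*.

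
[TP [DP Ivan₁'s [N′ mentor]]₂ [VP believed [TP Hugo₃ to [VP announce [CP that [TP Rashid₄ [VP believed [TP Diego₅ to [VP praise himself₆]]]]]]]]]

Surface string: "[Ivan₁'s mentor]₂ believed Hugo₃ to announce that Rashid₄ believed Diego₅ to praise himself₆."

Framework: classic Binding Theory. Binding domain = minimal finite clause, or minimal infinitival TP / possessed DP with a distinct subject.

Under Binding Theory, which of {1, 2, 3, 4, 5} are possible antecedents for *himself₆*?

{5}

*himself* is an anaphor, so Principle A applies: it must be bound in its binding domain.
Binding domain of *himself₆*: the embedded TP, whose subject is Diego₅.
*Ivan₁* does not c-command the anaphor → cannot bind it.
*[Ivan₁'s mentor]₂* c-commands the anaphor but is outside its binding domain → cannot satisfy Principle A.
*Hugo₃* c-commands the anaphor but is outside its binding domain → cannot satisfy Principle A.
*Rashid₄* c-commands the anaphor but is outside its binding domain → cannot satisfy Principle A.
*Diego₅* c-commands the anaphor within its binding domain → licit binder.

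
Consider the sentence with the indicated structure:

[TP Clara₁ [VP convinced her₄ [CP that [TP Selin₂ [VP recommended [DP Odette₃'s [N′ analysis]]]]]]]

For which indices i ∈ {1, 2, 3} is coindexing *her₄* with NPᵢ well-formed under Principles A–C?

none

*her* is a pronoun, so Principle B applies: it must be free in its binding domain.
Binding domain of *her₄*: the matrix TP, whose subject is Clara₁.
*Clara₁* c-commands the pronoun within its binding domain → coindexation would violate Principle B.
*Selin₂*: the pronoun c-commands this R-expression → coindexation would violate Principle C on *Selin₂*.
*Odette₃*: the pronoun c-commands this R-expression → coindexation would violate Principle C on *Odette₃*.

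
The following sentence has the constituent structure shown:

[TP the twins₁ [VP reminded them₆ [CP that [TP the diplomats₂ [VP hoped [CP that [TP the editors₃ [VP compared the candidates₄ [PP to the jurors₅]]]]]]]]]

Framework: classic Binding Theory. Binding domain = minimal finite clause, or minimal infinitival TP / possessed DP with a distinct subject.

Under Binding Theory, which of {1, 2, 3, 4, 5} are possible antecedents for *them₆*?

none

*them* is a pronoun, so Principle B applies: it must be free in its binding domain.
Binding domain of *them₆*: the matrix TP, whose subject is the twins₁.
*the twins₁* c-commands the pronoun within its binding domain → coindexation would violate Principle B.
*the diplomats₂*: the pronoun c-commands this R-expression → coindexation would violate Principle C on *the diplomats₂*.
*the editors₃*: the pronoun c-commands this R-expression → coindexation would violate Principle C on *the editors₃*.
*the candidates₄*: the pronoun c-commands this R-expression → coindexation would violate Principle C on *the candidates₄*.
*the jurors₅*: the pronoun c-commands this R-expression → coindexation would violate Principle C on *the jurors₅*.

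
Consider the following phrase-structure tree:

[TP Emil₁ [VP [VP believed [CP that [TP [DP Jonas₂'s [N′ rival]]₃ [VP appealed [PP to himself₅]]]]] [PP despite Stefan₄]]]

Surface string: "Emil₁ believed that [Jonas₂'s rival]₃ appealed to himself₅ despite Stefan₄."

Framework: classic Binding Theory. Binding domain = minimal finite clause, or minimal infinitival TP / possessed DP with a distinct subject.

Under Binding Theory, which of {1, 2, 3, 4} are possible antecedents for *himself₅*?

*himself* is an anaphor, so Principle A applies: it must be bound in its binding domain.
Binding domain of *himself₅*: the embedded TP, whose subject is [Jonas₂'s rival]₃.
*Emil₁* c-commands the anaphor but is outside its binding domain → cannot satisfy Principle A.
*Jonas₂* does not c-command the anaphor → cannot bind it.
*[Jonas₂'s rival]₃* c-commands the anaphor within its binding domain → licit binder.
*Stefan₄* does not c-command the anaphor → cannot bind it.

{3}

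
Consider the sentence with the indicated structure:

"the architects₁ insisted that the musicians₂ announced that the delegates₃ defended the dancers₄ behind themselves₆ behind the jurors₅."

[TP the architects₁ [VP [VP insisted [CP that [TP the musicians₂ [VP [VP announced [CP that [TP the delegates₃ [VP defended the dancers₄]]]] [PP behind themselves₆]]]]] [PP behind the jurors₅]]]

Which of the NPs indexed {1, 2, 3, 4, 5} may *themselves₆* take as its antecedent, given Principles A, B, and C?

{2}

*themselves* is an anaphor, so Principle A applies: it must be bound in its binding domain.
Binding domain of *themselves₆*: the embedded TP, whose subject is the musicians₂.
*the architects₁* c-commands the anaphor but is outside its binding domain → cannot satisfy Principle A.
*the musicians₂* c-commands the anaphor within its binding domain → licit binder.
*the delegates₃* does not c-command the anaphor → cannot bind it.
*the dancers₄* does not c-command the anaphor → cannot bind it.
*the jurors₅* does not c-command the anaphor → cannot bind it.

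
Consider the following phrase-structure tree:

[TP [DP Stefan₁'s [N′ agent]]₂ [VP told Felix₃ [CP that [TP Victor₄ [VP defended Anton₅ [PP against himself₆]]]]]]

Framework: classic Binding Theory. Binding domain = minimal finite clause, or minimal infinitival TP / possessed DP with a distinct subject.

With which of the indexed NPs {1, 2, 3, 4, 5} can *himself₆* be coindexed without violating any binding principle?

*himself* is an anaphor, so Principle A applies: it must be bound in its binding domain.
Binding domain of *himself₆*: the embedded TP, whose subject is Victor₄.
*Stefan₁* does not c-command the anaphor → cannot bind it.
*[Stefan₁'s agent]₂* c-commands the anaphor but is outside its binding domain → cannot satisfy Principle A.
*Felix₃* c-commands the anaphor but is outside its binding domain → cannot satisfy Principle A.
*Victor₄* c-commands the anaphor within its binding domain → licit binder.
*Anton₅* c-commands the anaphor within its binding domain → licit binder.

{4, 5}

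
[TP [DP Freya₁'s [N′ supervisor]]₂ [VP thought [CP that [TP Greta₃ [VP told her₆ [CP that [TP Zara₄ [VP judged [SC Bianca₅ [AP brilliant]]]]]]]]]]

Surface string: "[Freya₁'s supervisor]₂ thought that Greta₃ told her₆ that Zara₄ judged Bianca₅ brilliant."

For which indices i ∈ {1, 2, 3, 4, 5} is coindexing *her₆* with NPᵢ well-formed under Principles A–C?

*her* is a pronoun, so Principle B applies: it must be free in its binding domain.
Binding domain of *her₆*: the embedded TP, whose subject is Greta₃.
*Freya₁* and the pronoun do not c-command one another → neither Principle B nor Principle C is at stake; coindexation permitted.
*[Freya₁'s supervisor]₂* c-commands the pronoun but from outside its binding domain, and is not c-commanded by it → coindexation permitted.
*Greta₃* c-commands the pronoun within its binding domain → coindexation would violate Principle B.
*Zara₄*: the pronoun c-commands this R-expression → coindexation would violate Principle C on *Zara₄*.
*Bianca₅*: the pronoun c-commands this R-expression → coindexation would violate Principle C on *Bianca₅*.

{1, 2}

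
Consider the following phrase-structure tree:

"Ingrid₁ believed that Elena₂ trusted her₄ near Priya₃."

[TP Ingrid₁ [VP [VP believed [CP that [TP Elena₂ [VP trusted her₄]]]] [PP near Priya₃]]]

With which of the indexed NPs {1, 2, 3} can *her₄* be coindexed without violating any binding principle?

{1, 3}

*her* is a pronoun, so Principle B applies: it must be free in its binding domain.
Binding domain of *her₄*: the embedded TP, whose subject is Elena₂.
*Ingrid₁* c-commands the pronoun but from outside its binding domain, and is not c-commanded by it → coindexation permitted.
*Elena₂* c-commands the pronoun within its binding domain → coindexation would violate Principle B.
*Priya₃* and the pronoun do not c-command one another → neither Principle B nor Principle C is at stake; coindexation permitted.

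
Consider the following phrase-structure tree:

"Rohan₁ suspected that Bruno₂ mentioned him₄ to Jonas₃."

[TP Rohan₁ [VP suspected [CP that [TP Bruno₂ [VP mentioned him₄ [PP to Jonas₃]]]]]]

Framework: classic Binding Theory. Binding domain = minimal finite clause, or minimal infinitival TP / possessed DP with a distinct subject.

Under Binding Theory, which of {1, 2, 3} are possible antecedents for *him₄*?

{1}

*him* is a pronoun, so Principle B applies: it must be free in its binding domain.
Binding domain of *him₄*: the embedded TP, whose subject is Bruno₂.
*Rohan₁* c-commands the pronoun but from outside its binding domain, and is not c-commanded by it → coindexation permitted.
*Bruno₂* c-commands the pronoun within its binding domain → coindexation would violate Principle B.
*Jonas₃*: the pronoun c-commands this R-expression → coindexation would violate Principle C on *Jonas₃*.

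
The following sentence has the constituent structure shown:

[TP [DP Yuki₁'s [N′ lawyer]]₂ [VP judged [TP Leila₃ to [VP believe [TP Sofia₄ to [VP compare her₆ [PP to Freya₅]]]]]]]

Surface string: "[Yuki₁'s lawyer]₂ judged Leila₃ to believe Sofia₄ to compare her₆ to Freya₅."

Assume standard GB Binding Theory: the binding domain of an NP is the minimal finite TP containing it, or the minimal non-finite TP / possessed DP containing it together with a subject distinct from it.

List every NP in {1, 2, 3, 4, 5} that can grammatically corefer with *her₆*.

{1, 2, 3}

*her* is a pronoun, so Principle B applies: it must be free in its binding domain.
Binding domain of *her₆*: the embedded TP, whose subject is Sofia₄.
*Yuki₁* and the pronoun do not c-command one another → neither Principle B nor Principle C is at stake; coindexation permitted.
*[Yuki₁'s lawyer]₂* c-commands the pronoun but from outside its binding domain, and is not c-commanded by it → coindexation permitted.
*Leila₃* c-commands the pronoun but from outside its binding domain, and is not c-commanded by it → coindexation permitted.
*Sofia₄* c-commands the pronoun within its binding domain → coindexation would violate Principle B.
*Freya₅*: the pronoun c-commands this R-expression → coindexation would violate Principle C on *Freya₅*.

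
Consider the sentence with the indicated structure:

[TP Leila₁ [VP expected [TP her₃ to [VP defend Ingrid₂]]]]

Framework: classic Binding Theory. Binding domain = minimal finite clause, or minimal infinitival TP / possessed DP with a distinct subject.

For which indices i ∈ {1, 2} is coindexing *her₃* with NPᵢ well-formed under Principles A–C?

*her* is a pronoun, so Principle B applies: it must be free in its binding domain.
Binding domain of *her₃*: the matrix TP, whose subject is Leila₁.
*Leila₁* c-commands the pronoun within its binding domain → coindexation would violate Principle B.
*Ingrid₂*: the pronoun c-commands this R-expression → coindexation would violate Principle C on *Ingrid₂*.

none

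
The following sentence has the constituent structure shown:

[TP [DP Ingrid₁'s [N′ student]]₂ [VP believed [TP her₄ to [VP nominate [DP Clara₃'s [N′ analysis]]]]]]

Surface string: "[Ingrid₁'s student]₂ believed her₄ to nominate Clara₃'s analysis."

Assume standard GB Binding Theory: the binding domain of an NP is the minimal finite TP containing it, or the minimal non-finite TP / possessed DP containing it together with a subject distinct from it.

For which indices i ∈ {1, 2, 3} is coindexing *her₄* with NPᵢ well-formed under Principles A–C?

*her* is a pronoun, so Principle B applies: it must be free in its binding domain.
Binding domain of *her₄*: the matrix TP, whose subject is [Ingrid₁'s student]₂.
*Ingrid₁* and the pronoun do not c-command one another → neither Principle B nor Principle C is at stake; coindexation permitted.
*[Ingrid₁'s student]₂* c-commands the pronoun within its binding domain → coindexation would violate Principle B.
*Clara₃*: the pronoun c-commands this R-expression → coindexation would violate Principle C on *Clara₃*.

{1}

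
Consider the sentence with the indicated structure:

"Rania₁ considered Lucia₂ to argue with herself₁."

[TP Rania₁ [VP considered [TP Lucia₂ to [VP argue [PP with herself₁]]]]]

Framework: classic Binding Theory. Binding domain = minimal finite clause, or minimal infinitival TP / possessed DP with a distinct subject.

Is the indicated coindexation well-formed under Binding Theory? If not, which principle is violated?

Principle A

The two coindexed NPs are *Rania₁* and *herself₁*.
*herself₁* is an anaphor. Principle A requires it to be bound within its binding domain — the embedded TP, whose subject is Lucia₂.
Within that domain it is c-commanded by *Lucia₂*, which does not share its index.
*Rania₁* does c-command the anaphor, but from outside its binding domain.
The anaphor is unbound in its domain → Principle A violation.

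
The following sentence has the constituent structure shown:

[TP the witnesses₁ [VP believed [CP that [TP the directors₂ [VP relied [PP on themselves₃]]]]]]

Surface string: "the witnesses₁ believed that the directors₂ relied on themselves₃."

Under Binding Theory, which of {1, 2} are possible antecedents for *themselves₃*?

{2}

*themselves* is an anaphor, so Principle A applies: it must be bound in its binding domain.
Binding domain of *themselves₃*: the embedded TP, whose subject is the directors₂.
*the witnesses₁* c-commands the anaphor but is outside its binding domain → cannot satisfy Principle A.
*the directors₂* c-commands the anaphor within its binding domain → licit binder.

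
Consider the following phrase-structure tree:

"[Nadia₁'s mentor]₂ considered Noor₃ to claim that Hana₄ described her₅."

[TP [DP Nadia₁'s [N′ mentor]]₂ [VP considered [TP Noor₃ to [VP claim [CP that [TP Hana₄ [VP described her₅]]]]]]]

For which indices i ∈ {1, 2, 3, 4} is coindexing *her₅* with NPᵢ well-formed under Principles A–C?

*her* is a pronoun, so Principle B applies: it must be free in its binding domain.
Binding domain of *her₅*: the embedded TP, whose subject is Hana₄.
*Nadia₁* and the pronoun do not c-command one another → neither Principle B nor Principle C is at stake; coindexation permitted.
*[Nadia₁'s mentor]₂* c-commands the pronoun but from outside its binding domain, and is not c-commanded by it → coindexation permitted.
*Noor₃* c-commands the pronoun but from outside its binding domain, and is not c-commanded by it → coindexation permitted.
*Hana₄* c-commands the pronoun within its binding domain → coindexation would violate Principle B.

{1, 2, 3}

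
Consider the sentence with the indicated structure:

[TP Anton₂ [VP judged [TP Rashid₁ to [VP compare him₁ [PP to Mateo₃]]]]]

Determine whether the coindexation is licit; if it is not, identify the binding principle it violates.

The two coindexed NPs are *Rashid₁* and *him₁*.
*him₁* is a pronoun. Its binding domain is the embedded TP, whose subject is Rashid₁.
*Rashid₁* c-commands it within that domain and carries the same index.
The pronoun is locally bound → Principle B violation.

Principle B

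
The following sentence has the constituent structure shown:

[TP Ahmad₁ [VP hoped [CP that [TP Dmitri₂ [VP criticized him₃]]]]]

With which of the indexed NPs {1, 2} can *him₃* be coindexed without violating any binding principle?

{1}

*him* is a pronoun, so Principle B applies: it must be free in its binding domain.
Binding domain of *him₃*: the embedded TP, whose subject is Dmitri₂.
*Ahmad₁* c-commands the pronoun but from outside its binding domain, and is not c-commanded by it → coindexation permitted.
*Dmitri₂* c-commands the pronoun within its binding domain → coindexation would violate Principle B.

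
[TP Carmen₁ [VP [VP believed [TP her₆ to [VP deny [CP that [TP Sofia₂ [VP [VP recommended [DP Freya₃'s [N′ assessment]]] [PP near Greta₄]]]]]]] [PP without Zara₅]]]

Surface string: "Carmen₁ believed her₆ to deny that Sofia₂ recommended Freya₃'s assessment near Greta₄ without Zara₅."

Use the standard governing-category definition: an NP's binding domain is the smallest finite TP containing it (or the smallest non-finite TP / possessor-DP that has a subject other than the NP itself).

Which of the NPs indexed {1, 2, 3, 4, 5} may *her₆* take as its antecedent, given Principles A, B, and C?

*her* is a pronoun, so Principle B applies: it must be free in its binding domain.
Binding domain of *her₆*: the matrix TP, whose subject is Carmen₁.
*Carmen₁* c-commands the pronoun within its binding domain → coindexation would violate Principle B.
*Sofia₂*: the pronoun c-commands this R-expression → coindexation would violate Principle C on *Sofia₂*.
*Freya₃*: the pronoun c-commands this R-expression → coindexation would violate Principle C on *Freya₃*.
*Greta₄*: the pronoun c-commands this R-expression → coindexation would violate Principle C on *Greta₄*.
*Zara₅* and the pronoun do not c-command one another → neither Principle B nor Principle C is at stake; coindexation permitted.

{5}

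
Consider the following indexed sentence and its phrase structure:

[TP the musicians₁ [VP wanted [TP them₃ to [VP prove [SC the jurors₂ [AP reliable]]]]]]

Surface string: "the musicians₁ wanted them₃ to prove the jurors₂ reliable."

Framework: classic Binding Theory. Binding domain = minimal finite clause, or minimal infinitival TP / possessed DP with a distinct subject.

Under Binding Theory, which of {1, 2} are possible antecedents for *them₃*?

none

*them* is a pronoun, so Principle B applies: it must be free in its binding domain.
Binding domain of *them₃*: the matrix TP, whose subject is the musicians₁.
*the musicians₁* c-commands the pronoun within its binding domain → coindexation would violate Principle B.
*the jurors₂*: the pronoun c-commands this R-expression → coindexation would violate Principle C on *the jurors₂*.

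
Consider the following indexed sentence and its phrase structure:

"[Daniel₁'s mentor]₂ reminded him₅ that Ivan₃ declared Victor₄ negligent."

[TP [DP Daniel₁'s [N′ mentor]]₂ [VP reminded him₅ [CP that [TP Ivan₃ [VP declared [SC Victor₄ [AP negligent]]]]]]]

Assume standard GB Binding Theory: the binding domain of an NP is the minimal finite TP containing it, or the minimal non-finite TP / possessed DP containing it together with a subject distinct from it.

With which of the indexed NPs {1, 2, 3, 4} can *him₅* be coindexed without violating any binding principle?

{1}

*him* is a pronoun, so Principle B applies: it must be free in its binding domain.
Binding domain of *him₅*: the matrix TP, whose subject is [Daniel₁'s mentor]₂.
*Daniel₁* and the pronoun do not c-command one another → neither Principle B nor Principle C is at stake; coindexation permitted.
*[Daniel₁'s mentor]₂* c-commands the pronoun within its binding domain → coindexation would violate Principle B.
*Ivan₃*: the pronoun c-commands this R-expression → coindexation would violate Principle C on *Ivan₃*.
*Victor₄*: the pronoun c-commands this R-expression → coindexation would violate Principle C on *Victor₄*.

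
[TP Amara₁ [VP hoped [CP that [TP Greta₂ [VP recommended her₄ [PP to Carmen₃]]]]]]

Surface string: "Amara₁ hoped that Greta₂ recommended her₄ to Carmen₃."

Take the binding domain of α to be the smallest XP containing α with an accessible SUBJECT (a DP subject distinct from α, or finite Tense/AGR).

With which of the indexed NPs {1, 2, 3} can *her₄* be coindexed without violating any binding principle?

{1}

*her* is a pronoun, so Principle B applies: it must be free in its binding domain.
Binding domain of *her₄*: the embedded TP, whose subject is Greta₂.
*Amara₁* c-commands the pronoun but from outside its binding domain, and is not c-commanded by it → coindexation permitted.
*Greta₂* c-commands the pronoun within its binding domain → coindexation would violate Principle B.
*Carmen₃*: the pronoun c-commands this R-expression → coindexation would violate Principle C on *Carmen₃*.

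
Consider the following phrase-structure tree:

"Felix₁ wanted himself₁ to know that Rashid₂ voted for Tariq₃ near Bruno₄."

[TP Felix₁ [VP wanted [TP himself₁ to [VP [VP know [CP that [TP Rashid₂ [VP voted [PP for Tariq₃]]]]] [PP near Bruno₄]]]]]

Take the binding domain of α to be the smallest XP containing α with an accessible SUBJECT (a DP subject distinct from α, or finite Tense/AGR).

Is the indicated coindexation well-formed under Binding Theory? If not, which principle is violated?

grammatical

The two coindexed NPs are *Felix₁* and *himself₁*.
*himself₁* is an anaphor; its binding domain is the matrix TP, whose subject is Felix₁. *Felix₁* c-commands it within that domain and shares its index, so Principle A is satisfied.
*Felix₁* is an R-expression; *himself₁* does not c-command it, and no other NP shares its index, so Principle C is satisfied.
All principles are respected.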